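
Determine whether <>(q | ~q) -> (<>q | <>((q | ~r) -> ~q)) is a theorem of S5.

Tableau for the negation ~(<>(q | ~q) -> (<>q | <>((q | ~r) -> ~q))):
1. ~(<>(q | ~q) -> (<>q | <>((q | ~r) -> ~q))), w0
2. <>(q | ~q), w0
3. ~(<>q | <>((q | ~r) -> ~q)), w0
4. ~<>q, w0
5. ~<>((q | ~r) -> ~q), w0
6. ~q, w0
7. ~((q | ~r) -> ~q), w0
8. q | ~r, w0
9. q, w0
Accessibility: w0Rw0
Branch closes: q and ~q both at w0.
All branches of the negation close; one closing branch shown above.

Valid in S5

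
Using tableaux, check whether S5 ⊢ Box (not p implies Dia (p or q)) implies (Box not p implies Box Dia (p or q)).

Tableau for the negation not (Box (not p implies Dia (p or q)) implies (Box not p implies Box Dia (p or q))):
1. not (Box (not p implies Dia (p or q)) implies (Box not p implies Box Dia (p or q))), 0
2. Box (not p implies Dia (p or q)), 0
3. not (Box not p implies Box Dia (p or q)), 0
4. Box not p, 0
5. not Box Dia (p or q), 0
6. not p implies Dia (p or q), 0
7. not p, 0
8. Dia (p or q), 0
9. not Dia (p or q), 1
10. not p implies Dia (p or q), 1
11. not p, 1
12. not (p or q), 0
13. not q, 0
14. not (p or q), 1
15. not q, 1
16. Dia (p or q), 1
17. p or q, 2
18. not p implies Dia (p or q), 2
19. not p, 2
20. not (p or q), 2
21. not q, 2
22. q, 2
Accessibility: 0R0, 0R1, 0R2, 1R0, 1R1, 1R2, 2R0, 2R1, 2R2
Branch closes: q and not q both at 2.
Every branch of the negation's tableau closes; the branch above is one of them.

Valid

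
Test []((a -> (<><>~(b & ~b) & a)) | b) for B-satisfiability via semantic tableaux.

1. []((a -> (<><>~(b & ~b) & a)) | b), w0
2. (a -> (<><>~(b & ~b) & a)) | b, w0
3. b, w0
Accessibility: w0Rw0

Yes, satisfiable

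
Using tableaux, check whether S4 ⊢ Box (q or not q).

Valid in S4

Tableau for the negation not Box (q or not q):
1. not Box (q or not q), u
2. not (q or not q), v
3. not q, v
4. q, v
Accessibility: uRu, uRv, vRv
Branch closes: q and not q both at v.
Every branch of the negation's tableau closes; the branch above is one of them.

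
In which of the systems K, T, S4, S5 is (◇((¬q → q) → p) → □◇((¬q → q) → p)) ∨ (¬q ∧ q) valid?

S5

S5-tableau for the negation ¬((◇((¬q → q) → p) → □◇((¬q → q) → p)) ∨ (¬q ∧ q)):
1. ¬((◇((¬q → q) → p) → □◇((¬q → q) → p)) ∨ (¬q ∧ q)), w0
2. ¬(◇((¬q → q) → p) → □◇((¬q → q) → p)), w0
3. ¬(¬q ∧ q), w0
4. ◇((¬q → q) → p), w0
5. ¬□◇((¬q → q) → p), w0
6. q, w0
7. (¬q → q) → p, w1
8. ¬(¬q → q), w1
9. ¬q, w1
10. ¬◇((¬q → q) → p), w2
11. ¬((¬q → q) → p), w0
12. ¬q → q, w0
13. ¬p, w0
14. ¬((¬q → q) → p), w1
15. ¬q → q, w1
16. ¬p, w1
17. ¬((¬q → q) → p), w2
18. ¬q → q, w2
19. ¬p, w2
20. q, w1
Accessibility: w0Rw0, w0Rw1, w0Rw2, w1Rw0, w1Rw1, w1Rw2, w2Rw0, w2Rw1, w2Rw2
Branch closes: q and ¬q both at w1.
Every branch closes (one shown): valid in S5.
S4-tableau for the negation ¬((◇((¬q → q) → p) → □◇((¬q → q) → p)) ∨ (¬q ∧ q)):
1. ¬((◇((¬q → q) → p) → □◇((¬q → q) → p)) ∨ (¬q ∧ q)), w0
2. ¬(◇((¬q → q) → p) → □◇((¬q → q) → p)), w0
3. ¬(¬q ∧ q), w0
4. ◇((¬q → q) → p), w0
5. ¬□◇((¬q → q) → p), w0
6. ¬q, w0
7. (¬q → q) → p, w1
8. p, w1
9. ¬◇((¬q → q) → p), w2
10. ¬((¬q → q) → p), w2
11. ¬q → q, w2
12. ¬p, w2
13. q, w2
Accessibility: w0Rw0, w0Rw1, w0Rw2, w1Rw1, w2Rw2
Complete open branch: countermodel on an S4-frame, so not valid in S4, nor in K, T (the same frame is also a K-frame and a T-frame).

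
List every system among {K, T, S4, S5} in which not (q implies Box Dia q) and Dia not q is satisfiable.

K, T, S4

S4-tableau for the formula:
1. not (q implies Box Dia q) and Dia not q, w0
2. not (q implies Box Dia q), w0   [and-rule on 1]
3. Dia not q, w0   [and-rule on 1]
4. q, w0   [neg-implies-rule on 2]
5. not Box Dia q, w0   [neg-implies-rule on 2]
6. not q, w1   [Dia-rule on 3: fresh world w1, w0Rw1]
7. not Dia q, w2   [neg-Box-rule on 5: fresh world w2, w0Rw2]
8. not q, w2   [neg-Dia-rule on 7 via w2Rw2]
Accessibility: w0Rw0, w0Rw1, w0Rw2, w1Rw1, w2Rw2
Complete open branch: satisfiable in S4, hence also in K, T (this S4-model is also a K-model and a T-model).
S5-tableau for the formula:
1. not (q implies Box Dia q) and Dia not q, w0
2. not (q implies Box Dia q), w0   [and-rule on 1]
3. Dia not q, w0   [and-rule on 1]
4. q, w0   [neg-implies-rule on 2]
5. not Box Dia q, w0   [neg-implies-rule on 2]
6. not q, w1   [Dia-rule on 3: fresh world w1, w0Rw1]
7. not Dia q, w2   [neg-Box-rule on 5: fresh world w2, w0Rw2]
8. not q, w0   [neg-Dia-rule on 7 via w2Rw0]
Accessibility: w0Rw0, w0Rw1, w0Rw2, w1Rw0, w1Rw1, w1Rw2, w2Rw0, w2Rw1, w2Rw2
Branch closes: q and not q both at w0.
Every branch closes (one shown): unsatisfiable in S5.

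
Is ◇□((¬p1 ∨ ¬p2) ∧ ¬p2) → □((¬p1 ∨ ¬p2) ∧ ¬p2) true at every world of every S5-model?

Yes, valid

Tableau for the negation ¬(◇□((¬p1 ∨ ¬p2) ∧ ¬p2) → □((¬p1 ∨ ¬p2) ∧ ¬p2)):
1. ¬(◇□((¬p1 ∨ ¬p2) ∧ ¬p2) → □((¬p1 ∨ ¬p2) ∧ ¬p2)), 0
2. ◇□((¬p1 ∨ ¬p2) ∧ ¬p2), 0   [¬→-rule on 1]
3. ¬□((¬p1 ∨ ¬p2) ∧ ¬p2), 0   [¬→-rule on 1]
4. □((¬p1 ∨ ¬p2) ∧ ¬p2), 1   [◇-rule on 2: fresh world 1, 0R1]
5. (¬p1 ∨ ¬p2) ∧ ¬p2, 0   [□-rule on 4 via 1R0]
6. ¬p1 ∨ ¬p2, 0   [∧-rule on 5]
7. ¬p2, 0   [∧-rule on 5]
8. (¬p1 ∨ ¬p2) ∧ ¬p2, 1   [□-rule on 4 via 1R1]
9. ¬p1 ∨ ¬p2, 1   [∧-rule on 8]
10. ¬p2, 1   [∧-rule on 8]
11. ¬((¬p1 ∨ ¬p2) ∧ ¬p2), 2   [¬□-rule on 3: fresh world 2, 0R2]
12. (¬p1 ∨ ¬p2) ∧ ¬p2, 2   [□-rule on 4 via 1R2]
13. ¬p1 ∨ ¬p2, 2   [∧-rule on 12]
14. ¬p2, 2   [∧-rule on 12]
15. ¬(¬p1 ∨ ¬p2), 2   [¬∧-rule on 11 (branches; this branch)]
16. p1, 2   [¬∨-rule on 15]
17. p2, 2   [¬∨-rule on 15]
Accessibility: 0R0, 0R1, 0R2, 1R0, 1R1, 1R2, 2R0, 2R1, 2R2
Branch closes: p2 and ¬p2 both at 2.
All branches of the negation close; one closing branch shown above.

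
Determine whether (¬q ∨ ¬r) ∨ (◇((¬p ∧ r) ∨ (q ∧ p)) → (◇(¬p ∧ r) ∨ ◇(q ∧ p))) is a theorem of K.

Tableau for the negation ¬((¬q ∨ ¬r) ∨ (◇((¬p ∧ r) ∨ (q ∧ p)) → (◇(¬p ∧ r) ∨ ◇(q ∧ p)))):
1. ¬((¬q ∨ ¬r) ∨ (◇((¬p ∧ r) ∨ (q ∧ p)) → (◇(¬p ∧ r) ∨ ◇(q ∧ p)))), 0
2. ¬(¬q ∨ ¬r), 0
3. ¬(◇((¬p ∧ r) ∨ (q ∧ p)) → (◇(¬p ∧ r) ∨ ◇(q ∧ p))), 0
4. q, 0
5. r, 0
6. ◇((¬p ∧ r) ∨ (q ∧ p)), 0
7. ¬(◇(¬p ∧ r) ∨ ◇(q ∧ p)), 0
8. ¬◇(¬p ∧ r), 0
9. ¬◇(q ∧ p), 0
10. (¬p ∧ r) ∨ (q ∧ p), 1
11. ¬(¬p ∧ r), 1
12. ¬(q ∧ p), 1
13. q ∧ p, 1
14. q, 1
15. p, 1
16. ¬r, 1
17. ¬p, 1
Accessibility: 0R1
Branch closes: p and ¬p both at 1.
All branches of the negation close; one closing branch shown above.

Valid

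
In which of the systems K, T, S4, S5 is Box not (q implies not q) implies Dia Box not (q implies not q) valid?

T-tableau for the negation not (Box not (q implies not q) implies Dia Box not (q implies not q)):
1. not (Box not (q implies not q) implies Dia Box not (q implies not q)), u
2. Box not (q implies not q), u
3. not Dia Box not (q implies not q), u
4. not (q implies not q), u
5. q, u
6. not Box not (q implies not q), u
7. q implies not q, v
8. not (q implies not q), v
9. q, v
10. not Box not (q implies not q), v
11. not q, v
Accessibility: uRu, uRv, vRv
Branch closes: q and not q both at v.
Every branch closes (one shown): valid in T, hence also in S4, S5 (every theorem of T is a theorem of S4 and S5).
K-tableau for the negation not (Box not (q implies not q) implies Dia Box not (q implies not q)):
1. not (Box not (q implies not q) implies Dia Box not (q implies not q)), u
2. Box not (q implies not q), u
3. not Dia Box not (q implies not q), u
Complete open branch: countermodel on a K-frame, so not valid in K.

T, S4, S5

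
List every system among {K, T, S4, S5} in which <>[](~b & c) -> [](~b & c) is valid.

S4-tableau for the negation ~(<>[](~b & c) -> [](~b & c)):
1. ~(<>[](~b & c) -> [](~b & c)), 0
2. <>[](~b & c), 0
3. ~[](~b & c), 0
4. [](~b & c), 1
5. ~b & c, 1
6. ~b, 1
7. c, 1
8. ~(~b & c), 2
9. ~c, 2
Accessibility: 0R0, 0R1, 0R2, 1R1, 2R2
Complete open branch: countermodel on an S4-frame, so not valid in S4, nor in K, T (the same frame is also a K-frame and a T-frame).
S5-tableau for the negation ~(<>[](~b & c) -> [](~b & c)):
1. ~(<>[](~b & c) -> [](~b & c)), 0
2. <>[](~b & c), 0
3. ~[](~b & c), 0
4. [](~b & c), 1
5. ~b & c, 0
6. ~b, 0
7. c, 0
8. ~b & c, 1
9. ~b, 1
10. c, 1
11. ~(~b & c), 2
12. ~b & c, 2
13. ~b, 2
14. c, 2
15. ~c, 2
Accessibility: 0R0, 0R1, 0R2, 1R0, 1R1, 1R2, 2R0, 2R1, 2R2
Branch closes: c and ~c both at 2.
Every branch closes (one shown): valid in S5.

S5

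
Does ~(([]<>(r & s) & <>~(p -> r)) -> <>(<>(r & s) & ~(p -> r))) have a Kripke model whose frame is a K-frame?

No, unsatisfiable

1. ~(([]<>(r & s) & <>~(p -> r)) -> <>(<>(r & s) & ~(p -> r))), u
2. []<>(r & s) & <>~(p -> r), u
3. ~<>(<>(r & s) & ~(p -> r)), u
4. []<>(r & s), u
5. <>~(p -> r), u
6. ~(p -> r), v
7. p, v
8. ~r, v
9. ~(<>(r & s) & ~(p -> r)), v
10. <>(r & s), v
11. ~<>(r & s), v
12. r & s, w
13. r, w
14. s, w
15. ~(r & s), w
16. ~s, w
Accessibility: uRv, vRw
Branch closes: s and ~s both at w.
Every branch closes; the branch above is one of them.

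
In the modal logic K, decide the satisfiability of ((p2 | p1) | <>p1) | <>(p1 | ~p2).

Satisfiable (open branch found)

1. ((p2 | p1) | <>p1) | <>(p1 | ~p2), u
2. <>(p1 | ~p2), u
3. p1 | ~p2, v
4. ~p2, v
Accessibility: uRv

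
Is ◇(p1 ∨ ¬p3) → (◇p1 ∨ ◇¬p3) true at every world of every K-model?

Tableau for the negation ¬(◇(p1 ∨ ¬p3) → (◇p1 ∨ ◇¬p3)):
1. ¬(◇(p1 ∨ ¬p3) → (◇p1 ∨ ◇¬p3)), u
2. ◇(p1 ∨ ¬p3), u
3. ¬(◇p1 ∨ ◇¬p3), u
4. ¬◇p1, u
5. ¬◇¬p3, u
6. p1 ∨ ¬p3, v
7. ¬p1, v
8. p3, v
9. ¬p3, v
Accessibility: uRv
Branch closes: p3 and ¬p3 both at v.
Every branch of the negation's tableau closes; the branch above is one of them.

Yes, valid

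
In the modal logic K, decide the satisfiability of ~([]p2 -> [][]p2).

1. ~([]p2 -> [][]p2), u
2. []p2, u
3. ~[][]p2, u
4. ~[]p2, v
5. p2, v
6. ~p2, w
Accessibility: uRv, vRw

Satisfiable (open branch found)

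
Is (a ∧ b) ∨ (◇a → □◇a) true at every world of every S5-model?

Tableau for the negation ¬((a ∧ b) ∨ (◇a → □◇a)):
1. ¬((a ∧ b) ∨ (◇a → □◇a)), u
2. ¬(a ∧ b), u
3. ¬(◇a → □◇a), u
4. ◇a, u
5. ¬□◇a, u
6. ¬b, u
7. a, v
8. ¬◇a, w
9. ¬a, u
10. ¬a, v
Accessibility: uRu, uRv, uRw, vRu, vRv, vRw, wRu, wRv, wRw
Branch closes: a and ¬a both at v.
All branches of the negation close; one closing branch shown above.

Valid in S5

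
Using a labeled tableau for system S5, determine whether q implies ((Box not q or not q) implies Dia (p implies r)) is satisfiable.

1. q implies ((Box not q or not q) implies Dia (p implies r)), w0
2. (Box not q or not q) implies Dia (p implies r), w0
3. Dia (p implies r), w0
4. p implies r, w1
5. r, w1
Accessibility: w0Rw0, w0Rw1, w1Rw0, w1Rw1

Yes, satisfiable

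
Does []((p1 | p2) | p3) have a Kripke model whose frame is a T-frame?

1. []((p1 | p2) | p3), 0
2. (p1 | p2) | p3, 0   [[]-rule on 1 via 0R0]
3. p3, 0   [|-rule on 2 (branches; this branch)]
Accessibility: 0R0

Yes, satisfiable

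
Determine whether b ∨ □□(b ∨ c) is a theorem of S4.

Not valid

Tableau for the negation ¬(b ∨ □□(b ∨ c)):
1. ¬(b ∨ □□(b ∨ c)), u
2. ¬b, u   [¬∨-rule on 1]
3. ¬□□(b ∨ c), u   [¬∨-rule on 1]
4. ¬□(b ∨ c), v   [¬□-rule on 3: fresh world v, uRv]
5. ¬(b ∨ c), w   [¬□-rule on 4: fresh world w, vRw]
6. ¬b, w   [¬∨-rule on 5]
7. ¬c, w   [¬∨-rule on 5]
Accessibility: uRu, uRv, uRw, vRv, vRw, wRw
The negation has an open branch (countermodel exists).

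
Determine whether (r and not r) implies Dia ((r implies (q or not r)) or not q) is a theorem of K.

Tableau for the negation not ((r and not r) implies Dia ((r implies (q or not r)) or not q)):
1. not ((r and not r) implies Dia ((r implies (q or not r)) or not q)), u
2. r and not r, u
3. not Dia ((r implies (q or not r)) or not q), u
4. r, u
5. not r, u
Branch closes: r and not r both at u.
Every branch of the negation's tableau closes; the branch above is one of them.

Yes, valid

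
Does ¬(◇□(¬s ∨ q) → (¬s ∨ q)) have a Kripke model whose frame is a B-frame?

1. ¬(◇□(¬s ∨ q) → (¬s ∨ q)), u
2. ◇□(¬s ∨ q), u
3. ¬(¬s ∨ q), u
4. s, u
5. ¬q, u
6. □(¬s ∨ q), v
7. ¬s ∨ q, u
8. ¬s ∨ q, v
9. q, u
Accessibility: uRu, uRv, vRu, vRv
Branch closes: q and ¬q both at u.
Every branch closes; the branch above is one of them.

Unsatisfiable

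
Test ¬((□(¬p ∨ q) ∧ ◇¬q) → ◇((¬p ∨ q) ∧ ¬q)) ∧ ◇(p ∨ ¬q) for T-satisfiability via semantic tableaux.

1. ¬((□(¬p ∨ q) ∧ ◇¬q) → ◇((¬p ∨ q) ∧ ¬q)) ∧ ◇(p ∨ ¬q), u
2. ¬((□(¬p ∨ q) ∧ ◇¬q) → ◇((¬p ∨ q) ∧ ¬q)), u
3. ◇(p ∨ ¬q), u
4. □(¬p ∨ q) ∧ ◇¬q, u
5. ¬◇((¬p ∨ q) ∧ ¬q), u
6. □(¬p ∨ q), u
7. ◇¬q, u
8. ¬((¬p ∨ q) ∧ ¬q), u
9. ¬p ∨ q, u
10. q, u
11. p ∨ ¬q, v
12. ¬((¬p ∨ q) ∧ ¬q), v
13. ¬p ∨ q, v
14. p, v
15. q, v
16. ¬q, w
17. ¬((¬p ∨ q) ∧ ¬q), w
18. ¬p ∨ q, w
19. ¬(¬p ∨ q), w
20. p, w
21. q, w
Accessibility: uRu, uRv, uRw, vRv, wRw
Branch closes: q and ¬q both at w.
Every branch closes; the branch above is one of them.

Unsatisfiable (every branch closes)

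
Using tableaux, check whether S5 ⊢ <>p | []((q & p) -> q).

Valid in S5

Tableau for the negation ~(<>p | []((q & p) -> q)):
1. ~(<>p | []((q & p) -> q)), 0
2. ~<>p, 0
3. ~[]((q & p) -> q), 0
4. ~p, 0
5. ~((q & p) -> q), 1
6. q & p, 1
7. ~q, 1
8. q, 1
9. p, 1
Accessibility: 0R0, 0R1, 1R0, 1R1
Branch closes: q and ~q both at 1.
Every branch of the negation's tableau closes; the branch above is one of them.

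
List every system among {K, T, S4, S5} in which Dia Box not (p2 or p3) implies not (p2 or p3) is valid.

S5-tableau for the negation not (Dia Box not (p2 or p3) implies not (p2 or p3)):
1. not (Dia Box not (p2 or p3) implies not (p2 or p3)), u
2. Dia Box not (p2 or p3), u
3. p2 or p3, u
4. p3, u
5. Box not (p2 or p3), v
6. not (p2 or p3), u
7. not p2, u
8. not p3, u
Accessibility: uRu, uRv, vRu, vRv
Branch closes: p3 and not p3 both at u.
Every branch closes (one shown): valid in S5.
S4-tableau for the negation not (Dia Box not (p2 or p3) implies not (p2 or p3)):
1. not (Dia Box not (p2 or p3) implies not (p2 or p3)), u
2. Dia Box not (p2 or p3), u
3. p2 or p3, u
4. p3, u
5. Box not (p2 or p3), v
6. not (p2 or p3), v
7. not p2, v
8. not p3, v
Accessibility: uRu, uRv, vRv
Complete open branch: countermodel on an S4-frame, so not valid in S4, nor in K, T (the same frame is also a K-frame and a T-frame).

S5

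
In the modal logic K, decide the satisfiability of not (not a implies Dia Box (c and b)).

1. not (not a implies Dia Box (c and b)), u
2. not a, u
3. not Dia Box (c and b), u

Satisfiable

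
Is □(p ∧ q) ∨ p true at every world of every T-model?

Tableau for the negation ¬(□(p ∧ q) ∨ p):
1. ¬(□(p ∧ q) ∨ p), u
2. ¬□(p ∧ q), u
3. ¬p, u
4. ¬(p ∧ q), v
5. ¬q, v
Accessibility: uRu, uRv, vRv
The negation has an open branch (countermodel exists).

Invalid (countermodel exists)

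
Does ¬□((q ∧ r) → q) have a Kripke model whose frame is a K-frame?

Unsatisfiable (every branch closes)

1. ¬□((q ∧ r) → q), u
2. ¬((q ∧ r) → q), v
3. q ∧ r, v
4. ¬q, v
5. q, v
6. r, v
Accessibility: uRv
Branch closes: q and ¬q both at v.
All branches of the tableau close; one closing branch shown above.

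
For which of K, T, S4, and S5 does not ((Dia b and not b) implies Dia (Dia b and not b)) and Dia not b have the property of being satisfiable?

T-tableau for the formula:
1. not ((Dia b and not b) implies Dia (Dia b and not b)) and Dia not b, 0
2. not ((Dia b and not b) implies Dia (Dia b and not b)), 0
3. Dia not b, 0
4. Dia b and not b, 0
5. not Dia (Dia b and not b), 0
6. Dia b, 0
7. not b, 0
8. not (Dia b and not b), 0
9. not Dia b, 0
10. not b, 1
11. not (Dia b and not b), 1
12. not Dia b, 1
13. b, 2
14. not (Dia b and not b), 2
15. not b, 2
Accessibility: 0R0, 0R1, 0R2, 1R1, 2R2
Branch closes: b and not b both at 2.
Every branch closes (one shown): unsatisfiable in T, hence also in S4, S5 (every S4/S5-frame is a T-frame).
K-tableau for the formula:
1. not ((Dia b and not b) implies Dia (Dia b and not b)) and Dia not b, 0
2. not ((Dia b and not b) implies Dia (Dia b and not b)), 0
3. Dia not b, 0
4. Dia b and not b, 0
5. not Dia (Dia b and not b), 0
6. Dia b, 0
7. not b, 0
8. not b, 1
9. not (Dia b and not b), 1
10. not Dia b, 1
11. b, 2
12. not (Dia b and not b), 2
Accessibility: 0R1, 0R2
Complete open branch: satisfiable in K.

K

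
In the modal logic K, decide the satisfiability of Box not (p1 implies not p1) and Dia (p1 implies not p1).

Unsatisfiable

1. Box not (p1 implies not p1) and Dia (p1 implies not p1), u
2. Box not (p1 implies not p1), u   [and-rule on 1]
3. Dia (p1 implies not p1), u   [and-rule on 1]
4. p1 implies not p1, v   [Dia-rule on 3: fresh world v, uRv]
5. not (p1 implies not p1), v   [Box-rule on 2 via uRv]
6. p1, v   [neg-implies-rule on 5]
7. not p1, v   [implies-rule on 4 (branches; this branch)]
Accessibility: uRv
Branch closes: p1 and not p1 both at v.
Every branch closes; the branch above is one of them.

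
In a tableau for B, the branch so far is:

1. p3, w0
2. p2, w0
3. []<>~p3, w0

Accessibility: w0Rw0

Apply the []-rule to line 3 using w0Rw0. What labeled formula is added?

<>~p3, w0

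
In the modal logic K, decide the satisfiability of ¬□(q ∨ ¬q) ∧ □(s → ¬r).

Unsatisfiable (every branch closes)

1. ¬□(q ∨ ¬q) ∧ □(s → ¬r), u
2. ¬□(q ∨ ¬q), u
3. □(s → ¬r), u
4. ¬(q ∨ ¬q), v
5. ¬q, v
6. q, v
Accessibility: uRv
Branch closes: q and ¬q both at v.
Every branch closes; the branch above is one of them.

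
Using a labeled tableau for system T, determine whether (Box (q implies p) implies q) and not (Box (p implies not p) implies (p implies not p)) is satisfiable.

1. (Box (q implies p) implies q) and not (Box (p implies not p) implies (p implies not p)), w0
2. Box (q implies p) implies q, w0   [and-rule on 1]
3. not (Box (p implies not p) implies (p implies not p)), w0   [and-rule on 1]
4. Box (p implies not p), w0   [neg-implies-rule on 3]
5. not (p implies not p), w0   [neg-implies-rule on 3]
6. p, w0   [neg-implies-rule on 5]
7. p implies not p, w0   [Box-rule on 4 via w0Rw0]
8. q, w0   [implies-rule on 2 (branches; this branch)]
9. not p, w0   [implies-rule on 7 (branches; this branch)]
Accessibility: w0Rw0
Branch closes: p and not p both at w0.
(One branch shown.) All branches close.

Unsatisfiable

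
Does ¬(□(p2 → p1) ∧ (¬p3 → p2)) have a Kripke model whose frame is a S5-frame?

1. ¬(□(p2 → p1) ∧ (¬p3 → p2)), u
2. ¬(¬p3 → p2), u
3. ¬p3, u
4. ¬p2, u
Accessibility: uRu

Satisfiable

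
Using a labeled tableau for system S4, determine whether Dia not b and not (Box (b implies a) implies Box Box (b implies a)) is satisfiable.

1. Dia not b and not (Box (b implies a) implies Box Box (b implies a)), u
2. Dia not b, u   [and-rule on 1]
3. not (Box (b implies a) implies Box Box (b implies a)), u   [and-rule on 1]
4. Box (b implies a), u   [neg-implies-rule on 3]
5. not Box Box (b implies a), u   [neg-implies-rule on 3]
6. b implies a, u   [Box-rule on 4 via uRu]
7. a, u   [implies-rule on 6 (branches; this branch)]
8. not b, v   [Dia-rule on 2: fresh world v, uRv]
9. b implies a, v   [Box-rule on 4 via uRv]
10. a, v   [implies-rule on 9 (branches; this branch)]
11. not Box (b implies a), w   [neg-Box-rule on 5: fresh world w, uRw]
12. b implies a, w   [Box-rule on 4 via uRw]
13. a, w   [implies-rule on 12 (branches; this branch)]
14. not (b implies a), x   [neg-Box-rule on 11: fresh world x, wRx]
15. b, x   [neg-implies-rule on 14]
16. not a, x   [neg-implies-rule on 14]
17. b implies a, x   [Box-rule on 4 via uRx]
18. a, x   [implies-rule on 17 (branches; this branch)]
Accessibility: uRu, uRv, uRw, uRx, vRv, wRw, wRx, xRx
Branch closes: a and not a both at x.
All branches of the tableau close; one closing branch shown above.

No, unsatisfiable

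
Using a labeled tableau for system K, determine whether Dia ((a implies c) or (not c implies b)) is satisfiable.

Yes, satisfiable

1. Dia ((a implies c) or (not c implies b)), 0
2. (a implies c) or (not c implies b), 1
3. not c implies b, 1
4. b, 1
Accessibility: 0R1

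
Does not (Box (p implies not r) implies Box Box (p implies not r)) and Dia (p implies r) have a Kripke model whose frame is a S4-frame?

No, unsatisfiable

1. not (Box (p implies not r) implies Box Box (p implies not r)) and Dia (p implies r), 0
2. not (Box (p implies not r) implies Box Box (p implies not r)), 0   [and-rule on 1]
3. Dia (p implies r), 0   [and-rule on 1]
4. Box (p implies not r), 0   [neg-implies-rule on 2]
5. not Box Box (p implies not r), 0   [neg-implies-rule on 2]
6. p implies not r, 0   [Box-rule on 4 via 0R0]
7. not r, 0   [implies-rule on 6 (branches; this branch)]
8. p implies r, 1   [Dia-rule on 3: fresh world 1, 0R1]
9. p implies not r, 1   [Box-rule on 4 via 0R1]
10. r, 1   [implies-rule on 8 (branches; this branch)]
11. not p, 1   [implies-rule on 9 (branches; this branch)]
12. not Box (p implies not r), 2   [neg-Box-rule on 5: fresh world 2, 0R2]
13. p implies not r, 2   [Box-rule on 4 via 0R2]
14. not r, 2   [implies-rule on 13 (branches; this branch)]
15. not (p implies not r), 3   [neg-Box-rule on 12: fresh world 3, 2R3]
16. p, 3   [neg-implies-rule on 15]
17. r, 3   [neg-implies-rule on 15]
18. p implies not r, 3   [Box-rule on 4 via 0R3]
19. not r, 3   [implies-rule on 18 (branches; this branch)]
Accessibility: 0R0, 0R1, 0R2, 0R3, 1R1, 2R2, 2R3, 3R3
Branch closes: r and not r both at 3.
All branches of the tableau close; one closing branch shown above.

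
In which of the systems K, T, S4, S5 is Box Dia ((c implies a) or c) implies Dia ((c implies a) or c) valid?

T, S4, S5

K-tableau for the negation not (Box Dia ((c implies a) or c) implies Dia ((c implies a) or c)):
1. not (Box Dia ((c implies a) or c) implies Dia ((c implies a) or c)), u
2. Box Dia ((c implies a) or c), u   [neg-implies-rule on 1]
3. not Dia ((c implies a) or c), u   [neg-implies-rule on 1]
Complete open branch: countermodel on a K-frame, so not valid in K.
T-tableau for the negation not (Box Dia ((c implies a) or c) implies Dia ((c implies a) or c)):
1. not (Box Dia ((c implies a) or c) implies Dia ((c implies a) or c)), u
2. Box Dia ((c implies a) or c), u   [neg-implies-rule on 1]
3. not Dia ((c implies a) or c), u   [neg-implies-rule on 1]
4. Dia ((c implies a) or c), u   [Box-rule on 2 via uRu]
5. not ((c implies a) or c), u   [neg-Dia-rule on 3 via uRu]
6. not (c implies a), u   [neg-or-rule on 5]
7. not c, u   [neg-or-rule on 5]
8. c, u   [neg-implies-rule on 6]
9. not a, u   [neg-implies-rule on 6]
Accessibility: uRu
Branch closes: c and not c both at u.
Every branch closes (one shown): valid in T, hence also in S4, S5 (every theorem of T is a theorem of S4 and S5).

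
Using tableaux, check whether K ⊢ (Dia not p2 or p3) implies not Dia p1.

No, not valid

Tableau for the negation not ((Dia not p2 or p3) implies not Dia p1):
1. not ((Dia not p2 or p3) implies not Dia p1), u
2. Dia not p2 or p3, u
3. Dia p1, u
4. p3, u
5. p1, v
Accessibility: uRv
The negation has an open branch (countermodel exists).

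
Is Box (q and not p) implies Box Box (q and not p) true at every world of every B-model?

No, not valid

Tableau for the negation not (Box (q and not p) implies Box Box (q and not p)):
1. not (Box (q and not p) implies Box Box (q and not p)), u
2. Box (q and not p), u
3. not Box Box (q and not p), u
4. q and not p, u
5. q, u
6. not p, u
7. not Box (q and not p), v
8. q and not p, v
9. q, v
10. not p, v
11. not (q and not p), w
12. p, w
Accessibility: uRu, uRv, vRu, vRv, vRw, wRv, wRw
The negation has an open branch (countermodel exists).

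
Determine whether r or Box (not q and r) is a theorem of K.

Tableau for the negation not (r or Box (not q and r)):
1. not (r or Box (not q and r)), u
2. not r, u
3. not Box (not q and r), u
4. not (not q and r), v
5. not r, v
Accessibility: uRv
The negation has an open branch (countermodel exists).

Invalid (countermodel exists)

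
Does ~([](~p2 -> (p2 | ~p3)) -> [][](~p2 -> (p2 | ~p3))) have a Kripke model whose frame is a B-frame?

1. ~([](~p2 -> (p2 | ~p3)) -> [][](~p2 -> (p2 | ~p3))), u
2. [](~p2 -> (p2 | ~p3)), u
3. ~[][](~p2 -> (p2 | ~p3)), u
4. ~p2 -> (p2 | ~p3), u
5. p2 | ~p3, u
6. ~p3, u
7. ~[](~p2 -> (p2 | ~p3)), v
8. ~p2 -> (p2 | ~p3), v
9. p2 | ~p3, v
10. ~p3, v
11. ~(~p2 -> (p2 | ~p3)), w
12. ~p2, w
13. ~(p2 | ~p3), w
14. p3, w
Accessibility: uRu, uRv, vRu, vRv, vRw, wRv, wRw

Yes, satisfiable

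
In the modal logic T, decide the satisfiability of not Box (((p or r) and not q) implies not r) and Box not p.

1. not Box (((p or r) and not q) implies not r) and Box not p, w0
2. not Box (((p or r) and not q) implies not r), w0   [and-rule on 1]
3. Box not p, w0   [and-rule on 1]
4. not p, w0   [Box-rule on 3 via w0Rw0]
5. not (((p or r) and not q) implies not r), w1   [neg-Box-rule on 2: fresh world w1, w0Rw1]
6. (p or r) and not q, w1   [neg-implies-rule on 5]
7. r, w1   [neg-implies-rule on 5]
8. p or r, w1   [and-rule on 6]
9. not q, w1   [and-rule on 6]
10. not p, w1   [Box-rule on 3 via w0Rw1]
Accessibility: w0Rw0, w0Rw1, w1Rw1

Satisfiable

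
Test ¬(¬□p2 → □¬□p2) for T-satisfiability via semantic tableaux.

1. ¬(¬□p2 → □¬□p2), w0
2. ¬□p2, w0
3. ¬□¬□p2, w0
4. ¬p2, w1
5. □p2, w2
6. p2, w2
Accessibility: w0Rw0, w0Rw1, w0Rw2, w1Rw1, w2Rw2

Yes, satisfiable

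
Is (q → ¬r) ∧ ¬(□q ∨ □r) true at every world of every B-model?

Invalid (countermodel exists)

Tableau for the negation ¬((q → ¬r) ∧ ¬(□q ∨ □r)):
1. ¬((q → ¬r) ∧ ¬(□q ∨ □r)), u
2. □q ∨ □r, u
3. □r, u
4. r, u
Accessibility: uRu
The negation has an open branch (countermodel exists).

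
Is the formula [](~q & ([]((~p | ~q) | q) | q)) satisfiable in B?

Satisfiable (open branch found)

1. [](~q & ([]((~p | ~q) | q) | q)), u
2. ~q & ([]((~p | ~q) | q) | q), u
3. ~q, u
4. []((~p | ~q) | q) | q, u
5. []((~p | ~q) | q), u
6. (~p | ~q) | q, u
7. ~p | ~q, u
Accessibility: uRu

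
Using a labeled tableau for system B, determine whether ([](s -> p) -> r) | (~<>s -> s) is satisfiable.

Satisfiable

1. ([](s -> p) -> r) | (~<>s -> s), w0
2. ~<>s -> s, w0   [|-rule on 1 (branches; this branch)]
3. s, w0   [->-rule on 2 (branches; this branch)]
Accessibility: w0Rw0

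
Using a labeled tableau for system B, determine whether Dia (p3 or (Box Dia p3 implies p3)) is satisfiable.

Satisfiable (open branch found)

1. Dia (p3 or (Box Dia p3 implies p3)), w0
2. p3 or (Box Dia p3 implies p3), w1
3. Box Dia p3 implies p3, w1
4. p3, w1
Accessibility: w0Rw0, w0Rw1, w1Rw0, w1Rw1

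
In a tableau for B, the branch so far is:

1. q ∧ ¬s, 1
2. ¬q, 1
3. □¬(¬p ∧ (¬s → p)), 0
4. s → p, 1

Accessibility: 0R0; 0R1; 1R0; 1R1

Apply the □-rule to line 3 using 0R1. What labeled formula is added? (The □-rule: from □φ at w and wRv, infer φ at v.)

¬(¬p ∧ (¬s → p)), 1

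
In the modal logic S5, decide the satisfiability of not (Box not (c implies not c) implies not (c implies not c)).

No, unsatisfiable

1. not (Box not (c implies not c) implies not (c implies not c)), w0
2. Box not (c implies not c), w0
3. c implies not c, w0
4. not (c implies not c), w0
5. c, w0
6. not c, w0
Accessibility: w0Rw0
Branch closes: c and not c both at w0.
All branches of the tableau close; one closing branch shown above.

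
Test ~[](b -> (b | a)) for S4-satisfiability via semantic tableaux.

1. ~[](b -> (b | a)), w0
2. ~(b -> (b | a)), w1   [~[]-rule on 1: fresh world w1, w0Rw1]
3. b, w1   [~->-rule on 2]
4. ~(b | a), w1   [~->-rule on 2]
5. ~b, w1   [~|-rule on 4]
6. ~a, w1   [~|-rule on 4]
Accessibility: w0Rw0, w0Rw1, w1Rw1
Branch closes: b and ~b both at w1.
Every branch closes; the branch above is one of them.

Unsatisfiable (every branch closes)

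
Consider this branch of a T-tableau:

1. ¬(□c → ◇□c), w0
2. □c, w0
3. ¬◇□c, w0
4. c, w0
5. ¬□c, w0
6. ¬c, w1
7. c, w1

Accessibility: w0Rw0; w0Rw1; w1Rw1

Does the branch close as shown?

Closed

Both c and ¬c appear at w1.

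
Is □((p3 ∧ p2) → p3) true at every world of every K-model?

Valid

Tableau for the negation ¬□((p3 ∧ p2) → p3):
1. ¬□((p3 ∧ p2) → p3), w0
2. ¬((p3 ∧ p2) → p3), w1
3. p3 ∧ p2, w1
4. ¬p3, w1
5. p3, w1
6. p2, w1
Accessibility: w0Rw1
Branch closes: p3 and ¬p3 both at w1.
All branches of the negation close; one closing branch shown above.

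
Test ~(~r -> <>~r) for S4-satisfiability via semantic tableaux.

1. ~(~r -> <>~r), w0
2. ~r, w0
3. ~<>~r, w0
4. r, w0
Accessibility: w0Rw0
Branch closes: r and ~r both at w0.
All branches of the tableau close; one closing branch shown above.

No, unsatisfiable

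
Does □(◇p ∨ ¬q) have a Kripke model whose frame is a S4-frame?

Yes, satisfiable

1. □(◇p ∨ ¬q), u
2. ◇p ∨ ¬q, u
3. ¬q, u
Accessibility: uRu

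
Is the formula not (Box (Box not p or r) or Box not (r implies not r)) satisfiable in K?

1. not (Box (Box not p or r) or Box not (r implies not r)), w0
2. not Box (Box not p or r), w0
3. not Box not (r implies not r), w0
4. not (Box not p or r), w1
5. not Box not p, w1
6. not r, w1
7. r implies not r, w2
8. not r, w2
9. p, w3
Accessibility: w0Rw1, w0Rw2, w1Rw3

Yes, satisfiable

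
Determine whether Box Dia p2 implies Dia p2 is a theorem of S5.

Valid

Tableau for the negation not (Box Dia p2 implies Dia p2):
1. not (Box Dia p2 implies Dia p2), u
2. Box Dia p2, u
3. not Dia p2, u
4. Dia p2, u
5. not p2, u
6. p2, v
7. Dia p2, v
8. not p2, v
Accessibility: uRu, uRv, vRu, vRv
Branch closes: p2 and not p2 both at v.
Every branch of the negation's tableau closes; the branch above is one of them.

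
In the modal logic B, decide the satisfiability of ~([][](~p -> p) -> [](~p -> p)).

1. ~([][](~p -> p) -> [](~p -> p)), w0
2. [][](~p -> p), w0
3. ~[](~p -> p), w0
4. [](~p -> p), w0
5. ~p -> p, w0
6. p, w0
7. ~(~p -> p), w1
8. ~p, w1
9. [](~p -> p), w1
10. ~p -> p, w1
11. p, w1
Accessibility: w0Rw0, w0Rw1, w1Rw0, w1Rw1
Branch closes: p and ~p both at w1.
All branches of the tableau close; one closing branch shown above.

Unsatisfiable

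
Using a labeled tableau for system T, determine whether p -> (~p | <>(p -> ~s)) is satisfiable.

1. p -> (~p | <>(p -> ~s)), 0
2. ~p | <>(p -> ~s), 0   [->-rule on 1 (branches; this branch)]
3. <>(p -> ~s), 0   [|-rule on 2 (branches; this branch)]
4. p -> ~s, 1   [<>-rule on 3: fresh world 1, 0R1]
5. ~s, 1   [->-rule on 4 (branches; this branch)]
Accessibility: 0R0, 0R1, 1R1

Satisfiable (open branch found)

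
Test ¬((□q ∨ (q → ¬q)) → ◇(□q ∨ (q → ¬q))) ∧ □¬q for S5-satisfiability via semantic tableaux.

1. ¬((□q ∨ (q → ¬q)) → ◇(□q ∨ (q → ¬q))) ∧ □¬q, w0
2. ¬((□q ∨ (q → ¬q)) → ◇(□q ∨ (q → ¬q))), w0
3. □¬q, w0
4. □q ∨ (q → ¬q), w0
5. ¬◇(□q ∨ (q → ¬q)), w0
6. ¬q, w0
7. ¬(□q ∨ (q → ¬q)), w0
8. ¬□q, w0
9. ¬(q → ¬q), w0
10. q, w0
Accessibility: w0Rw0
Branch closes: q and ¬q both at w0.
Every branch closes; the branch above is one of them.

No, unsatisfiable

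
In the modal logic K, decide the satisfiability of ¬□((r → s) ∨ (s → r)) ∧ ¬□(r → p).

1. ¬□((r → s) ∨ (s → r)) ∧ ¬□(r → p), w0
2. ¬□((r → s) ∨ (s → r)), w0   [∧-rule on 1]
3. ¬□(r → p), w0   [∧-rule on 1]
4. ¬((r → s) ∨ (s → r)), w1   [¬□-rule on 2: fresh world w1, w0Rw1]
5. ¬(r → s), w1   [¬∨-rule on 4]
6. ¬(s → r), w1   [¬∨-rule on 4]
7. r, w1   [¬→-rule on 5]
8. ¬s, w1   [¬→-rule on 5]
9. s, w1   [¬→-rule on 6]
10. ¬r, w1   [¬→-rule on 6]
Accessibility: w0Rw1
Branch closes: s and ¬s both at w1.
(One branch shown.) All branches close.

No, unsatisfiable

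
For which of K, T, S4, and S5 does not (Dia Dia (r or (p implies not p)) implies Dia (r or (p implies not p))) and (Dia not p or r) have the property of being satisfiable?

K-tableau for the formula:
1. not (Dia Dia (r or (p implies not p)) implies Dia (r or (p implies not p))) and (Dia not p or r), 0
2. not (Dia Dia (r or (p implies not p)) implies Dia (r or (p implies not p))), 0   [and-rule on 1]
3. Dia not p or r, 0   [and-rule on 1]
4. Dia Dia (r or (p implies not p)), 0   [neg-implies-rule on 2]
5. not Dia (r or (p implies not p)), 0   [neg-implies-rule on 2]
6. r, 0   [or-rule on 3 (branches; this branch)]
7. Dia (r or (p implies not p)), 1   [Dia-rule on 4: fresh world 1, 0R1]
8. not (r or (p implies not p)), 1   [neg-Dia-rule on 5 via 0R1]
9. not r, 1   [neg-or-rule on 8]
10. not (p implies not p), 1   [neg-or-rule on 8]
11. p, 1   [neg-implies-rule on 10]
12. r or (p implies not p), 2   [Dia-rule on 7: fresh world 2, 1R2]
13. p implies not p, 2   [or-rule on 12 (branches; this branch)]
14. not p, 2   [implies-rule on 13 (branches; this branch)]
Accessibility: 0R1, 1R2
Complete open branch: satisfiable in K.
T-tableau for the formula:
1. not (Dia Dia (r or (p implies not p)) implies Dia (r or (p implies not p))) and (Dia not p or r), 0
2. not (Dia Dia (r or (p implies not p)) implies Dia (r or (p implies not p))), 0   [and-rule on 1]
3. Dia not p or r, 0   [and-rule on 1]
4. Dia Dia (r or (p implies not p)), 0   [neg-implies-rule on 2]
5. not Dia (r or (p implies not p)), 0   [neg-implies-rule on 2]
6. not (r or (p implies not p)), 0   [neg-Dia-rule on 5 via 0R0]
7. not r, 0   [neg-or-rule on 6]
8. not (p implies not p), 0   [neg-or-rule on 6]
9. p, 0   [neg-implies-rule on 8]
10. Dia not p, 0   [or-rule on 3 (branches; this branch)]
11. Dia (r or (p implies not p)), 1   [Dia-rule on 4: fresh world 1, 0R1]
12. not (r or (p implies not p)), 1   [neg-Dia-rule on 5 via 0R1]
13. not r, 1   [neg-or-rule on 12]
14. not (p implies not p), 1   [neg-or-rule on 12]
15. p, 1   [neg-implies-rule on 14]
16. not p, 2   [Dia-rule on 10: fresh world 2, 0R2]
17. not (r or (p implies not p)), 2   [neg-Dia-rule on 5 via 0R2]
18. not r, 2   [neg-or-rule on 17]
19. not (p implies not p), 2   [neg-or-rule on 17]
20. p, 2   [neg-implies-rule on 19]
Accessibility: 0R0, 0R1, 0R2, 1R1, 2R2
Branch closes: p and not p both at 2.
Every branch closes (one shown): unsatisfiable in T, hence also in S4, S5 (every S4/S5-frame is a T-frame).

K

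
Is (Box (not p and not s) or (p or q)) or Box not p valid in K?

Invalid (countermodel exists)

Tableau for the negation not ((Box (not p and not s) or (p or q)) or Box not p):
1. not ((Box (not p and not s) or (p or q)) or Box not p), u
2. not (Box (not p and not s) or (p or q)), u
3. not Box not p, u
4. not Box (not p and not s), u
5. not (p or q), u
6. not p, u
7. not q, u
8. p, v
9. not (not p and not s), w
10. s, w
Accessibility: uRv, uRw
The negation has an open branch (countermodel exists).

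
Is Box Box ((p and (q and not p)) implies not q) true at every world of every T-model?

Yes, valid

Tableau for the negation not Box Box ((p and (q and not p)) implies not q):
1. not Box Box ((p and (q and not p)) implies not q), u
2. not Box ((p and (q and not p)) implies not q), v
3. not ((p and (q and not p)) implies not q), w
4. p and (q and not p), w
5. q, w
6. p, w
7. q and not p, w
8. not p, w
Accessibility: uRu, uRv, vRv, vRw, wRw
Branch closes: p and not p both at w.
Every branch of the negation's tableau closes; the branch above is one of them.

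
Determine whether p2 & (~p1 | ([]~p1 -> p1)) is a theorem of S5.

Tableau for the negation ~(p2 & (~p1 | ([]~p1 -> p1))):
1. ~(p2 & (~p1 | ([]~p1 -> p1))), w0
2. ~p2, w0
Accessibility: w0Rw0
The negation has an open branch (countermodel exists).

No, not valid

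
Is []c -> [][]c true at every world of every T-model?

Invalid (countermodel exists)

Tableau for the negation ~([]c -> [][]c):
1. ~([]c -> [][]c), u
2. []c, u
3. ~[][]c, u
4. c, u
5. ~[]c, v
6. c, v
7. ~c, w
Accessibility: uRu, uRv, vRv, vRw, wRw
The negation has an open branch (countermodel exists).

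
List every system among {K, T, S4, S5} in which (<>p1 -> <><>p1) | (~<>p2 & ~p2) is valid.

T-tableau for the negation ~((<>p1 -> <><>p1) | (~<>p2 & ~p2)):
1. ~((<>p1 -> <><>p1) | (~<>p2 & ~p2)), 0
2. ~(<>p1 -> <><>p1), 0
3. ~(~<>p2 & ~p2), 0
4. <>p1, 0
5. ~<><>p1, 0
6. ~<>p1, 0
7. ~p1, 0
8. p2, 0
9. p1, 1
10. ~<>p1, 1
11. ~p1, 1
Accessibility: 0R0, 0R1, 1R1
Branch closes: p1 and ~p1 both at 1.
Every branch closes (one shown): valid in T, hence also in S4, S5 (every theorem of T is a theorem of S4 and S5).
K-tableau for the negation ~((<>p1 -> <><>p1) | (~<>p2 & ~p2)):
1. ~((<>p1 -> <><>p1) | (~<>p2 & ~p2)), 0
2. ~(<>p1 -> <><>p1), 0
3. ~(~<>p2 & ~p2), 0
4. <>p1, 0
5. ~<><>p1, 0
6. p2, 0
7. p1, 1
8. ~<>p1, 1
Accessibility: 0R1
Complete open branch: countermodel on a K-frame, so not valid in K.

T, S4, S5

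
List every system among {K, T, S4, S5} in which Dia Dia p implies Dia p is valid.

S4, S5

T-tableau for the negation not (Dia Dia p implies Dia p):
1. not (Dia Dia p implies Dia p), 0
2. Dia Dia p, 0
3. not Dia p, 0
4. not p, 0
5. Dia p, 1
6. not p, 1
7. p, 2
Accessibility: 0R0, 0R1, 1R1, 1R2, 2R2
Complete open branch: countermodel on a T-frame, so not valid in T, nor in K (the same frame is also a K-frame).
S4-tableau for the negation not (Dia Dia p implies Dia p):
1. not (Dia Dia p implies Dia p), 0
2. Dia Dia p, 0
3. not Dia p, 0
4. not p, 0
5. Dia p, 1
6. not p, 1
7. p, 2
8. not p, 2
Accessibility: 0R0, 0R1, 0R2, 1R1, 1R2, 2R2
Branch closes: p and not p both at 2.
Every branch closes (one shown): valid in S4, hence also in S5 (every theorem of S4 is a theorem of S5).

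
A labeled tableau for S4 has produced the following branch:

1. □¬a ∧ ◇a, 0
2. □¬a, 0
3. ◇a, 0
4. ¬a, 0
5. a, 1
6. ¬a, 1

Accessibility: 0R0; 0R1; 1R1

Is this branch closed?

Yes, closed

Both a and ¬a appear at 1.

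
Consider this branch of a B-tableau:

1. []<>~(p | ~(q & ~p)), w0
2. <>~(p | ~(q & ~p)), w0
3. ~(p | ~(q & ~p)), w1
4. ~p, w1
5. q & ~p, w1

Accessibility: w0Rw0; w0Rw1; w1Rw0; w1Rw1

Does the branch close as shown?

Not closed

No world carries both an atom and its negation.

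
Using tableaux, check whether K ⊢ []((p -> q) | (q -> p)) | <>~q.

Tableau for the negation ~([]((p -> q) | (q -> p)) | <>~q):
1. ~([]((p -> q) | (q -> p)) | <>~q), w0
2. ~[]((p -> q) | (q -> p)), w0   [~|-rule on 1]
3. ~<>~q, w0   [~|-rule on 1]
4. ~((p -> q) | (q -> p)), w1   [~[]-rule on 2: fresh world w1, w0Rw1]
5. ~(p -> q), w1   [~|-rule on 4]
6. ~(q -> p), w1   [~|-rule on 4]
7. p, w1   [~->-rule on 5]
8. ~q, w1   [~->-rule on 5]
9. q, w1   [~->-rule on 6]
10. ~p, w1   [~->-rule on 6]
Accessibility: w0Rw1
Branch closes: q and ~q both at w1.
Every branch of the negation's tableau closes; the branch above is one of them.

Valid in K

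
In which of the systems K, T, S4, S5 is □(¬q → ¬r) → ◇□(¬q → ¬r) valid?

K-tableau for the negation ¬(□(¬q → ¬r) → ◇□(¬q → ¬r)):
1. ¬(□(¬q → ¬r) → ◇□(¬q → ¬r)), 0
2. □(¬q → ¬r), 0
3. ¬◇□(¬q → ¬r), 0
Complete open branch: countermodel on a K-frame, so not valid in K.
T-tableau for the negation ¬(□(¬q → ¬r) → ◇□(¬q → ¬r)):
1. ¬(□(¬q → ¬r) → ◇□(¬q → ¬r)), 0
2. □(¬q → ¬r), 0
3. ¬◇□(¬q → ¬r), 0
4. ¬q → ¬r, 0
5. ¬□(¬q → ¬r), 0
6. ¬r, 0
7. ¬(¬q → ¬r), 1
8. ¬q, 1
9. r, 1
10. ¬q → ¬r, 1
11. ¬□(¬q → ¬r), 1
12. ¬r, 1
Accessibility: 0R0, 0R1, 1R1
Branch closes: r and ¬r both at 1.
Every branch closes (one shown): valid in T, hence also in S4, S5 (every theorem of T is a theorem of S4 and S5).

T, S4, S5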